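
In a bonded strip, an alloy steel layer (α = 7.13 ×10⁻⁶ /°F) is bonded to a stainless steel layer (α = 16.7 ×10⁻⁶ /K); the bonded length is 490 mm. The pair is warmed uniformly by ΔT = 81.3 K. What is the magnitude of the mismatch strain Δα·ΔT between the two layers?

3.14×10⁻⁴

alloy steel: α = 7.13×10⁻⁶/°F × 9/5 = 12.8×10⁻⁶/K.
Δα = |12.8 − 16.7|×10⁻⁶/K = 3.87×10⁻⁶/K.
Mismatch strain = Δα·ΔT = 3.87×10⁻⁶ × 81.3 = 3.14×10⁻⁴.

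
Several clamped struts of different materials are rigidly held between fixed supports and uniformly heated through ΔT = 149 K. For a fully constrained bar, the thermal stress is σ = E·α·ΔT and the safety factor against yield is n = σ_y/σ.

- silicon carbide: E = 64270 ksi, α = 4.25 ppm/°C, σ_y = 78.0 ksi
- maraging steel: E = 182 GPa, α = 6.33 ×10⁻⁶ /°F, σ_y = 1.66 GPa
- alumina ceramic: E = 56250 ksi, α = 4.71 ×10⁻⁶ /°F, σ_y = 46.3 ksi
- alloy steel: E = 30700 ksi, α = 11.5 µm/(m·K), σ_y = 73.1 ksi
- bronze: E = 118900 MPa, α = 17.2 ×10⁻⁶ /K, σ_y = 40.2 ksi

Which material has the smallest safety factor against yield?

Converting E to GPa, α to ×10⁻⁶/K, σ_y to MPa, then σ and n for each:
  silicon carbide: E = 443.1, α = 4.25, σ_y = 537.8 → σ = 281 MPa, n = 1.92
  maraging steel: E = 182.0, α = 11.4, σ_y = 1660 → σ = 309 MPa, n = 5.37
  alumina ceramic: E = 387.8, α = 8.48, σ_y = 319.2 → σ = 490 MPa, n = 0.652
  alloy steel: E = 211.7, α = 11.5, σ_y = 504.0 → σ = 363 MPa, n = 1.39
  bronze: E = 118.9, α = 17.2, σ_y = 277.2 → σ = 305 MPa, n = 0.910
Alumina ceramic has the lowest safety factor, n = 0.652.

alumina ceramic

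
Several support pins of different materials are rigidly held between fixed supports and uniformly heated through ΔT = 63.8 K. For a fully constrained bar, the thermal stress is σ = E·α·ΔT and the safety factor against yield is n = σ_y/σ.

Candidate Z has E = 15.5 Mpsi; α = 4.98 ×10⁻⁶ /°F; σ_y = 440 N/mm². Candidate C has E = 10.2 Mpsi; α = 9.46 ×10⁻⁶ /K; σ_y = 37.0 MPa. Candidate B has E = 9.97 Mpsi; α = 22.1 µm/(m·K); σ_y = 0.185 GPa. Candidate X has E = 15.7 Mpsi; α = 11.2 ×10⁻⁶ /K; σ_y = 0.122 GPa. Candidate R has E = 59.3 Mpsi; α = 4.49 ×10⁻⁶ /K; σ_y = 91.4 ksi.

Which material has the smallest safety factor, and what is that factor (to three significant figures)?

candidate C, n = 0.872

With everything in SI (GPa, ×10⁻⁶/K, MPa):
  candidate Z: E = 106.9, α = 8.96, σ_y = 440.0 → σ = 61.1 MPa, n = 7.20
  candidate C: E = 70.33, α = 9.46, σ_y = 37.00 → σ = 42.4 MPa, n = 0.872
  candidate B: E = 68.74, α = 22.1, σ_y = 185.0 → σ = 96.9 MPa, n = 1.91
  candidate X: E = 108.2, α = 11.2, σ_y = 122.0 → σ = 77.3 MPa, n = 1.58
  candidate R: E = 408.9, α = 4.49, σ_y = 630.2 → σ = 117 MPa, n = 5.38
Smallest n: candidate C with n = 0.872.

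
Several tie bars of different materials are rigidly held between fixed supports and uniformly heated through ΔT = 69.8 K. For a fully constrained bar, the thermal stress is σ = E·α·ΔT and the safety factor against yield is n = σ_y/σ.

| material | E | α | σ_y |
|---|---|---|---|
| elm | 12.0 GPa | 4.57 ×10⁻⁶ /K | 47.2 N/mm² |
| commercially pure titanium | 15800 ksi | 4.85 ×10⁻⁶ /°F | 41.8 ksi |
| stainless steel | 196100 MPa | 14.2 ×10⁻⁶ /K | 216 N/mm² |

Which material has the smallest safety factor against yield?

stainless steel

Per material, after unit conversion:
  elm: E = 12.00, α = 4.57, σ_y = 47.20 → σ = 3.83 MPa, n = 12.3
  commercially pure titanium: E = 108.9, α = 8.73, σ_y = 288.2 → σ = 66.4 MPa, n = 4.34
  stainless steel: E = 196.1, α = 14.2, σ_y = 216.0 → σ = 194 MPa, n = 1.11
Stainless steel has the lowest safety factor, n = 1.11.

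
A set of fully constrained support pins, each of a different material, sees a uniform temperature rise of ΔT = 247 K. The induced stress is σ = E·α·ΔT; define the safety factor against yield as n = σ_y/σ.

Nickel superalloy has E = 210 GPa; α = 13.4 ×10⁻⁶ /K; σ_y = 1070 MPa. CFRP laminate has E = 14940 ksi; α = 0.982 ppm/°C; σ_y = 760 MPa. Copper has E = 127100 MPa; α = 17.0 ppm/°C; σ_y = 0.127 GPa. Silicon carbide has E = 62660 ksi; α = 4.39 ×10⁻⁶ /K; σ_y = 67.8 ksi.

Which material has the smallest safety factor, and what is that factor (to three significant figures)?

With everything in SI (GPa, ×10⁻⁶/K, MPa):
  nickel superalloy: E = 210.0, α = 13.4, σ_y = 1070 → σ = 695 MPa, n = 1.54
  CFRP laminate: E = 103.0, α = 0.982, σ_y = 760.0 → σ = 25.0 MPa, n = 30.4
  copper: E = 127.1, α = 17.0, σ_y = 127.0 → σ = 534 MPa, n = 0.238
  silicon carbide: E = 432.0, α = 4.39, σ_y = 467.5 → σ = 468 MPa, n = 0.998
Smallest n: copper with n = 0.238.

copper, n = 0.238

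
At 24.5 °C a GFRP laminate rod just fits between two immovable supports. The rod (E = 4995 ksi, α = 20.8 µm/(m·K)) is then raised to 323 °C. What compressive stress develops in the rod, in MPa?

E = 4995 ksi = 34.44 GPa.
ΔT = 298.5 K. Constrained thermal stress σ = E·α·ΔT = 34.44×10³ MPa × 20.8×10⁻⁶ × 298.5 = 214 MPa (compressive).

214 MPa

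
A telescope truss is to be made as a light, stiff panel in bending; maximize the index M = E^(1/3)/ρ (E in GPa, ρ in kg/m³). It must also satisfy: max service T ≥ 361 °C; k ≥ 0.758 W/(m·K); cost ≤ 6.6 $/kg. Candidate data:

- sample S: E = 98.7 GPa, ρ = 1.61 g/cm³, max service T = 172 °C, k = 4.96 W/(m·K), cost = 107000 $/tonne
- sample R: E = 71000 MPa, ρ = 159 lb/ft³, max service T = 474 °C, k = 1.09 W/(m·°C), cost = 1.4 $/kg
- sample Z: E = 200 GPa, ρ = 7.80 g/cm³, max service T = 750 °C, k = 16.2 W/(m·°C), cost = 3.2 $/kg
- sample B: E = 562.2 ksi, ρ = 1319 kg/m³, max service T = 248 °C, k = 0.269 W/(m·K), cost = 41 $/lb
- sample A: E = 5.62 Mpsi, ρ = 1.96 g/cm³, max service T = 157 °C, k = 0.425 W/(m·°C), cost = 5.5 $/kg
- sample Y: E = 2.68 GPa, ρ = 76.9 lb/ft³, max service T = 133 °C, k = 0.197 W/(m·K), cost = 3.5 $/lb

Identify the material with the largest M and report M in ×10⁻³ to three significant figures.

Screen on constraints: max service T ≥ 361 °C; k ≥ 0.758 W/(m·K); cost ≤ 6.6 $/kg. Survivors: sample R, sample Z.
In SI units:
  sample R: E = 71.00 GPa, ρ = 2547 kg/m³
  sample Z: E = 200.0 GPa, ρ = 7800 kg/m³
  sample R: M = 1.63×10⁻³
  sample Z: M = 0.750×10⁻³
The maximum is for sample R.

sample R, M = 1.63×10⁻³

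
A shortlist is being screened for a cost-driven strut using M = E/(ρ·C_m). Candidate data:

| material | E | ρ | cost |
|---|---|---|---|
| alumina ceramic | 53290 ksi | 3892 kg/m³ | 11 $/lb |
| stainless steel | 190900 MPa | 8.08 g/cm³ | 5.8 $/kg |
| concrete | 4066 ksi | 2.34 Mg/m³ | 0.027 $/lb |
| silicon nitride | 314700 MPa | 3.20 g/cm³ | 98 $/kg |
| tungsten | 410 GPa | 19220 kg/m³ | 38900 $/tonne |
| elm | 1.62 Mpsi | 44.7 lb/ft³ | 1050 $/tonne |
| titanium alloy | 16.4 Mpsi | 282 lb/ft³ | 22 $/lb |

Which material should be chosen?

Normalizing units and computing the index:
  alumina ceramic: E = 367.4 GPa, ρ = 3892 kg/m³, cost = 24.25 $/kg
  stainless steel: E = 190.9 GPa, ρ = 8080 kg/m³, cost = 5.800 $/kg
  concrete: E = 28.03 GPa, ρ = 2340 kg/m³, cost = 0.05952 $/kg
  silicon nitride: E = 314.7 GPa, ρ = 3200 kg/m³, cost = 98.00 $/kg
  tungsten: E = 410.0 GPa, ρ = 19220 kg/m³, cost = 38.90 $/kg
  elm: E = 11.17 GPa, ρ = 716.0 kg/m³, cost = 1.050 $/kg
  titanium alloy: E = 113.1 GPa, ρ = 4517 kg/m³, cost = 48.50 $/kg
  concrete: M = 201 MN·m per $
  elm: M = 14.9 MN·m per $
  stainless steel: M = 4.07 MN·m per $
  alumina ceramic: M = 3.89 MN·m per $
  silicon nitride: M = 1.00 MN·m per $
  tungsten: M = 0.548 MN·m per $
  titanium alloy: M = 0.516 MN·m per $
Concrete has the largest M.

concrete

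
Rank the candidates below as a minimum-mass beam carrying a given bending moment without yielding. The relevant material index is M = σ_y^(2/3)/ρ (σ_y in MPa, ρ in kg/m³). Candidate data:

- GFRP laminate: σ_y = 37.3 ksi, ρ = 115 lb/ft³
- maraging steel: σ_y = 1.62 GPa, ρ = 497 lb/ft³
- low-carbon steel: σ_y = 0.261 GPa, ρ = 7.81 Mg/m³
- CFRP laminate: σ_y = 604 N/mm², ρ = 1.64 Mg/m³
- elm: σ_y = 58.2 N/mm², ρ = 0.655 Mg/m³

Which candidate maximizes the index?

After converting to SI:
  GFRP laminate: σ_y = 257.2 MPa, ρ = 1842 kg/m³
  maraging steel: σ_y = 1620 MPa, ρ = 7961 kg/m³
  low-carbon steel: σ_y = 261.0 MPa, ρ = 7810 kg/m³
  CFRP laminate: σ_y = 604.0 MPa, ρ = 1640 kg/m³
  elm: σ_y = 58.20 MPa, ρ = 655.0 kg/m³
  CFRP laminate: M = 43.6×10⁻³
  elm: M = 22.9×10⁻³
  GFRP laminate: M = 22.0×10⁻³
  maraging steel: M = 17.3×10⁻³
  low-carbon steel: M = 5.23×10⁻³
The maximum is for CFRP laminate.

CFRP laminate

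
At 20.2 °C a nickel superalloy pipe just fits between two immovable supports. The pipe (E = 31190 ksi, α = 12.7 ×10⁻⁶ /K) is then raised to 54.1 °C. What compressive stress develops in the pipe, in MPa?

92.6 MPa

E = 31190 ksi = 215.0 GPa.
ΔT = 33.90 K. Constrained thermal stress σ = E·α·ΔT = 215.0×10³ MPa × 12.7×10⁻⁶ × 33.90 = 92.6 MPa (compressive).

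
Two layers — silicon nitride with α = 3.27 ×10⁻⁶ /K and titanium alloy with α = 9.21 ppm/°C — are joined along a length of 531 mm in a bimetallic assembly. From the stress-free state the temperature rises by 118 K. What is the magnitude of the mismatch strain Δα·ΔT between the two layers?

Δα = |3.27 − 9.21|×10⁻⁶/K = 5.94×10⁻⁶/K.
Mismatch strain = Δα·ΔT = 5.94×10⁻⁶ × 118.0 = 7.01×10⁻⁴.

7.01×10⁻⁴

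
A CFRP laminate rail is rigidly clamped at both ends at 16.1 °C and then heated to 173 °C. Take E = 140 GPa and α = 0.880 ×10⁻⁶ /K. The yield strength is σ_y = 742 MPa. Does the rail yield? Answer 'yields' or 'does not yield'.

does not yield

ΔT = 156.9 K. Constrained thermal stress σ = E·α·ΔT = 140.0×10³ MPa × 0.880×10⁻⁶ × 156.9 = 19.3 MPa (compressive).
Compare to σ_y = 742 MPa: σ < σ_y, so it does not yield.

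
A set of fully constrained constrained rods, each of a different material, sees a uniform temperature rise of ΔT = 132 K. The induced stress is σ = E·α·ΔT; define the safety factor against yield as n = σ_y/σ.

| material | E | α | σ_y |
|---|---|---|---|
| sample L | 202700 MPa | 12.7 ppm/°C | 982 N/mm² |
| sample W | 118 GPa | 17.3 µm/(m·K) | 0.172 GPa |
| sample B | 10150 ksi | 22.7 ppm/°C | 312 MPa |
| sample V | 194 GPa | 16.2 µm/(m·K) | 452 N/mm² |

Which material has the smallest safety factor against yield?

In consistent units (E in GPa, α in ×10⁻⁶/K, σ_y in MPa):
  sample L: E = 202.7, α = 12.7, σ_y = 982.0 → σ = 340 MPa, n = 2.89
  sample W: E = 118.0, α = 17.3, σ_y = 172.0 → σ = 269 MPa, n = 0.638
  sample B: E = 69.98, α = 22.7, σ_y = 312.0 → σ = 210 MPa, n = 1.49
  sample V: E = 194.0, α = 16.2, σ_y = 452.0 → σ = 415 MPa, n = 1.09
Sample W has the lowest safety factor, n = 0.638.

sample W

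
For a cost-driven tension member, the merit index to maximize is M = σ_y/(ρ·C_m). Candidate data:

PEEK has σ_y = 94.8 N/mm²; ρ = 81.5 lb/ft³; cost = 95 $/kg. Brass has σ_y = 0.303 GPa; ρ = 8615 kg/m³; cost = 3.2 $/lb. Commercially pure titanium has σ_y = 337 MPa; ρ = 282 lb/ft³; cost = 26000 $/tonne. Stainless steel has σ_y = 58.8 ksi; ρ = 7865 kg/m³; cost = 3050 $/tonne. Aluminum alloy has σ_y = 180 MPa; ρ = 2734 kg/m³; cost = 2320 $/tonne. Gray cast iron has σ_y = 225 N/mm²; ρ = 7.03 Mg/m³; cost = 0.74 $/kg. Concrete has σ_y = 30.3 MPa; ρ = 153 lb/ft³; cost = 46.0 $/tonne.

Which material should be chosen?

concrete

Convert each candidate to consistent units, then evaluate M:
  PEEK: σ_y = 94.80 MPa, ρ = 1306 kg/m³, cost = 95.00 $/kg
  brass: σ_y = 303.0 MPa, ρ = 8615 kg/m³, cost = 7.055 $/kg
  commercially pure titanium: σ_y = 337.0 MPa, ρ = 4517 kg/m³, cost = 26.00 $/kg
  stainless steel: σ_y = 405.4 MPa, ρ = 7865 kg/m³, cost = 3.050 $/kg
  aluminum alloy: σ_y = 180.0 MPa, ρ = 2734 kg/m³, cost = 2.320 $/kg
  gray cast iron: σ_y = 225.0 MPa, ρ = 7030 kg/m³, cost = 0.7400 $/kg
  concrete: σ_y = 30.30 MPa, ρ = 2451 kg/m³, cost = 0.04600 $/kg
  concrete: M = 269 kN·m per $
  gray cast iron: M = 43.3 kN·m per $
  aluminum alloy: M = 28.4 kN·m per $
  stainless steel: M = 16.9 kN·m per $
  brass: M = 4.99 kN·m per $
  commercially pure titanium: M = 2.87 kN·m per $
  PEEK: M = 0.764 kN·m per $
The maximum is for concrete.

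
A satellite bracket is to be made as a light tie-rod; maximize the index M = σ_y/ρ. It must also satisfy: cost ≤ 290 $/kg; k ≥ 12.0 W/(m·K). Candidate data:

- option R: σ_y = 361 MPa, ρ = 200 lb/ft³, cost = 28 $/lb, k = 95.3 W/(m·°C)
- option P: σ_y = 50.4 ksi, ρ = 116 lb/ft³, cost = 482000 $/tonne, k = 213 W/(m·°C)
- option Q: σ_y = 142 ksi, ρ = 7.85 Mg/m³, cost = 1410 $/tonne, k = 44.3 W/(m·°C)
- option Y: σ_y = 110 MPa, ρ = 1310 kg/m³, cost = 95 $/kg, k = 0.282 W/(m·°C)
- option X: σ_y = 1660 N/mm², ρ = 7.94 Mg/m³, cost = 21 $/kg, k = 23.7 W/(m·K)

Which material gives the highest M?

Screen on constraints: cost ≤ 290 $/kg; k ≥ 12.0 W/(m·K). Survivors: option R, option Q, option X.
Putting every candidate on a common basis:
  option R: σ_y = 361.0 MPa, ρ = 3204 kg/m³
  option Q: σ_y = 979.1 MPa, ρ = 7850 kg/m³
  option X: σ_y = 1660 MPa, ρ = 7940 kg/m³
  option X: M = 209 kN·m/kg
  option Q: M = 125 kN·m/kg
  option R: M = 113 kN·m/kg
Highest index: option X.

option X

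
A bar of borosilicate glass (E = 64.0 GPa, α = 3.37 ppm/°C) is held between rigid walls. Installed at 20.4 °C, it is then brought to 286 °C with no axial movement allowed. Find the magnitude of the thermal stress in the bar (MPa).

57.3 MPa

ΔT = 265.6 K. Constrained thermal stress σ = E·α·ΔT = 64.00×10³ MPa × 3.37×10⁻⁶ × 265.6 = 57.3 MPa (compressive).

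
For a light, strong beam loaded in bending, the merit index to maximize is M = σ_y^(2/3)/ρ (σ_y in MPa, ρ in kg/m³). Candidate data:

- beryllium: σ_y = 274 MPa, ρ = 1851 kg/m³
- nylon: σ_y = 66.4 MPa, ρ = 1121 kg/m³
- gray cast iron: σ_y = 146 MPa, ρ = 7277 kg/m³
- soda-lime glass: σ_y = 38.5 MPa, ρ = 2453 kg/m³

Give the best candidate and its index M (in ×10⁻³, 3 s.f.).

Evaluate M for each candidate:
  beryllium: M = 22.8×10⁻³
  nylon: M = 14.6×10⁻³
  soda-lime glass: M = 4.65×10⁻³
  gray cast iron: M = 3.81×10⁻³
Beryllium has the largest M.

beryllium, M = 22.8×10⁻³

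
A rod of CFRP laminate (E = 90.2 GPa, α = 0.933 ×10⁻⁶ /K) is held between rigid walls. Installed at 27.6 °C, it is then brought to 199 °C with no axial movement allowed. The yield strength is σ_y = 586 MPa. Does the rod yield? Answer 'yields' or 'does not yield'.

does not yield

ΔT = 171.4 K. Constrained thermal stress σ = E·α·ΔT = 90.20×10³ MPa × 0.933×10⁻⁶ × 171.4 = 14.4 MPa (compressive).
Compare to σ_y = 586 MPa: σ < σ_y, so it does not yield.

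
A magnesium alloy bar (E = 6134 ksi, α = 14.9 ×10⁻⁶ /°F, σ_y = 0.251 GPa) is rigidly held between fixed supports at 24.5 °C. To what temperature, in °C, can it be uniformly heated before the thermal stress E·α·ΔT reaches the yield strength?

246 °C

E = 6134 ksi = 42.29 GPa.
α = 14.9×10⁻⁶/°F × 9/5 = 26.8×10⁻⁶/K.
σ_y = 0.251 GPa = 251.0 MPa.
E·α·ΔT = 251.0 MPa ⇒ ΔT = 251.0 / (42.29×10³ × 26.8×10⁻⁶) = 221.3 K.
T = 24.5 + 221.3 = 245.8 °C.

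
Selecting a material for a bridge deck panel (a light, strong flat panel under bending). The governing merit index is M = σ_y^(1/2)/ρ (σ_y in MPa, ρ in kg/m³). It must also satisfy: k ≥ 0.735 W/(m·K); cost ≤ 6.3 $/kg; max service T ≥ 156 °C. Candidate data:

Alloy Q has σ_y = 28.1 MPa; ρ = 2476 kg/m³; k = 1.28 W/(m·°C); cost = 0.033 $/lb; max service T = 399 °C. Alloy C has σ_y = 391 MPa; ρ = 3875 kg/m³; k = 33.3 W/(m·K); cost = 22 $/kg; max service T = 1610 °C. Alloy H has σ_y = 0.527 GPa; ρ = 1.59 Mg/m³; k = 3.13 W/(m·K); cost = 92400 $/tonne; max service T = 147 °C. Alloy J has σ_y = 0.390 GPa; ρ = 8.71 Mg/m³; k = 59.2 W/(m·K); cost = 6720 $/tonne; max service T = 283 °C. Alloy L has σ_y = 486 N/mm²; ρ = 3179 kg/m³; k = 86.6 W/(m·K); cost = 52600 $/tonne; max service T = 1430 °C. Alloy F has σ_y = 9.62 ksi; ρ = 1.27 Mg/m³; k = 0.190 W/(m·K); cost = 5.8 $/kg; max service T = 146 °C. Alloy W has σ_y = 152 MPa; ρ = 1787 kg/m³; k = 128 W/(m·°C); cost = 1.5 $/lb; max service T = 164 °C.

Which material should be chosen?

Screen on constraints: k ≥ 0.735 W/(m·K); cost ≤ 6.3 $/kg; max service T ≥ 156 °C. Survivors: alloy Q, alloy W.
In SI units:
  alloy Q: σ_y = 28.10 MPa, ρ = 2476 kg/m³
  alloy W: σ_y = 152.0 MPa, ρ = 1787 kg/m³
  alloy W: M = 6.90×10⁻³
  alloy Q: M = 2.14×10⁻³
Highest index: alloy W.

alloy W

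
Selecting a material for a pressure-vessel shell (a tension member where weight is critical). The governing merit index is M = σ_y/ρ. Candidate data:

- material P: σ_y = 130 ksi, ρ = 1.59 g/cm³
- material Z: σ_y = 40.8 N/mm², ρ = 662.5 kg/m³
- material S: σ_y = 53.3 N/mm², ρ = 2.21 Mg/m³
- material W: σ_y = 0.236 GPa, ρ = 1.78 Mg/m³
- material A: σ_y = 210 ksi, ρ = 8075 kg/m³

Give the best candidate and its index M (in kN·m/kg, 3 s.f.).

In SI units:
  material P: σ_y = 896.3 MPa, ρ = 1590 kg/m³
  material Z: σ_y = 40.80 MPa, ρ = 662.5 kg/m³
  material S: σ_y = 53.30 MPa, ρ = 2210 kg/m³
  material W: σ_y = 236.0 MPa, ρ = 1780 kg/m³
  material A: σ_y = 1448 MPa, ρ = 8075 kg/m³
  material P: M = 564 kN·m/kg
  material A: M = 179 kN·m/kg
  material W: M = 133 kN·m/kg
  material Z: M = 61.6 kN·m/kg
  material S: M = 24.1 kN·m/kg
The maximum is for material P.

material P, M = 564 kN·m/kg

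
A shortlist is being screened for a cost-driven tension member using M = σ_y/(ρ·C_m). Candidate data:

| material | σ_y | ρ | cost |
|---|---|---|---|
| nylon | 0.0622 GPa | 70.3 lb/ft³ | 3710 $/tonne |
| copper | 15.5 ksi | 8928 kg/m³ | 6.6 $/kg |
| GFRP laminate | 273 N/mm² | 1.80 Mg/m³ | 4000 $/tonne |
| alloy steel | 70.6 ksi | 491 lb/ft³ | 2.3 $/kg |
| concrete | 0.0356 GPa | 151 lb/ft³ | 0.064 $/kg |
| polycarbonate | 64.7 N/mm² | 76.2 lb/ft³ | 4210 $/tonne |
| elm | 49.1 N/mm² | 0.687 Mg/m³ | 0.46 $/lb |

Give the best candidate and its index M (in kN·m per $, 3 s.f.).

Putting every candidate on a common basis:
  nylon: σ_y = 62.20 MPa, ρ = 1126 kg/m³, cost = 3.710 $/kg
  copper: σ_y = 106.9 MPa, ρ = 8928 kg/m³, cost = 6.600 $/kg
  GFRP laminate: σ_y = 273.0 MPa, ρ = 1800 kg/m³, cost = 4.000 $/kg
  alloy steel: σ_y = 486.8 MPa, ρ = 7865 kg/m³, cost = 2.300 $/kg
  concrete: σ_y = 35.60 MPa, ρ = 2419 kg/m³, cost = 0.06400 $/kg
  polycarbonate: σ_y = 64.70 MPa, ρ = 1221 kg/m³, cost = 4.210 $/kg
  elm: σ_y = 49.10 MPa, ρ = 687.0 kg/m³, cost = 1.014 $/kg
  concrete: M = 230 kN·m per $
  elm: M = 70.5 kN·m per $
  GFRP laminate: M = 37.9 kN·m per $
  alloy steel: M = 26.9 kN·m per $
  nylon: M = 14.9 kN·m per $
  polycarbonate: M = 12.6 kN·m per $
  copper: M = 1.81 kN·m per $
Concrete has the largest M.

concrete, M = 230 kN·m per $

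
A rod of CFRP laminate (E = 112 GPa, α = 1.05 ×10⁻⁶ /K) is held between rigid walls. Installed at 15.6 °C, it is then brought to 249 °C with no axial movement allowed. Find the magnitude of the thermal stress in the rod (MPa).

ΔT = 233.4 K. Constrained thermal stress σ = E·α·ΔT = 112.0×10³ MPa × 1.05×10⁻⁶ × 233.4 = 27.4 MPa (compressive).

27.4 MPa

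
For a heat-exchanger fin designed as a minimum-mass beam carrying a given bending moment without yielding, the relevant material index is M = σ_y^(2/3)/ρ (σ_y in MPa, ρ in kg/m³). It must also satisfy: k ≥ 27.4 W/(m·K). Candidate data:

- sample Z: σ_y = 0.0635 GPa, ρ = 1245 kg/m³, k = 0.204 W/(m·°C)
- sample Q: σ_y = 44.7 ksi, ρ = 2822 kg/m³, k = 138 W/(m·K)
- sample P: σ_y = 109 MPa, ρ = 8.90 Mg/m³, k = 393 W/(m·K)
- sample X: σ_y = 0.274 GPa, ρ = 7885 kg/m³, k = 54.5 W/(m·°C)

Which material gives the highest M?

sample Q

Screen on constraints: k ≥ 27.4 W/(m·K). Survivors: sample Q, sample P, sample X.
In SI units:
  sample Q: σ_y = 308.2 MPa, ρ = 2822 kg/m³
  sample P: σ_y = 109.0 MPa, ρ = 8900 kg/m³
  sample X: σ_y = 274.0 MPa, ρ = 7885 kg/m³
  sample Q: M = 16.2×10⁻³
  sample X: M = 5.35×10⁻³
  sample P: M = 2.56×10⁻³
The maximum is for sample Q.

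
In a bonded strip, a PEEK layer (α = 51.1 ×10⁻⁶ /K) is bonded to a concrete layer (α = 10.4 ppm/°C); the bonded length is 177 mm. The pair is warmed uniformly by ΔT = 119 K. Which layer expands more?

α(PEEK) = 51.1×10⁻⁶/K vs α(concrete) = 10.4×10⁻⁶/K.
Higher α expands more for the same ΔT: PEEK.

PEEK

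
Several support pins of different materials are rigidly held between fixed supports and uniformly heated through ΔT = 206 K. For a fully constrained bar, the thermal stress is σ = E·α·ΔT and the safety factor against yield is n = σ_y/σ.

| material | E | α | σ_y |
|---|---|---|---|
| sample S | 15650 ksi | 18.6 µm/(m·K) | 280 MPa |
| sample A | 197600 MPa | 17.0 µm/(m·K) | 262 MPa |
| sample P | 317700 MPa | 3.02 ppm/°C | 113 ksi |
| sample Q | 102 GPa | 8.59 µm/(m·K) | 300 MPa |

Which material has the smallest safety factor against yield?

sample A

Per material, after unit conversion:
  sample S: E = 107.9, α = 18.6, σ_y = 280.0 → σ = 413 MPa, n = 0.677
  sample A: E = 197.6, α = 17.0, σ_y = 262.0 → σ = 692 MPa, n = 0.379
  sample P: E = 317.7, α = 3.02, σ_y = 779.1 → σ = 198 MPa, n = 3.94
  sample Q: E = 102.0, α = 8.59, σ_y = 300.0 → σ = 180 MPa, n = 1.66
Smallest n: sample A with n = 0.379.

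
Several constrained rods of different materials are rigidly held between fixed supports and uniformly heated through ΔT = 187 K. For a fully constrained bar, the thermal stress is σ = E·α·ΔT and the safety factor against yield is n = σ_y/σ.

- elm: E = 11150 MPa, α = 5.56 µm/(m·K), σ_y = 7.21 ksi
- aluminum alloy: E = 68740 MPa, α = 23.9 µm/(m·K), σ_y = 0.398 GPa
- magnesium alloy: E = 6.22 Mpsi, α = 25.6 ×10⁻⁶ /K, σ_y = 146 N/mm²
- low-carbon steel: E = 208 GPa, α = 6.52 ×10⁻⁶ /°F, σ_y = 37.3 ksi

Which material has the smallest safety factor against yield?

low-carbon steel

With everything in SI (GPa, ×10⁻⁶/K, MPa):
  elm: E = 11.15, α = 5.56, σ_y = 49.71 → σ = 11.6 MPa, n = 4.29
  aluminum alloy: E = 68.74, α = 23.9, σ_y = 398.0 → σ = 307 MPa, n = 1.30
  magnesium alloy: E = 42.89, α = 25.6, σ_y = 146.0 → σ = 205 MPa, n = 0.711
  low-carbon steel: E = 208.0, α = 11.7, σ_y = 257.2 → σ = 456 MPa, n = 0.563
The minimum is low-carbon steel at n = 0.563.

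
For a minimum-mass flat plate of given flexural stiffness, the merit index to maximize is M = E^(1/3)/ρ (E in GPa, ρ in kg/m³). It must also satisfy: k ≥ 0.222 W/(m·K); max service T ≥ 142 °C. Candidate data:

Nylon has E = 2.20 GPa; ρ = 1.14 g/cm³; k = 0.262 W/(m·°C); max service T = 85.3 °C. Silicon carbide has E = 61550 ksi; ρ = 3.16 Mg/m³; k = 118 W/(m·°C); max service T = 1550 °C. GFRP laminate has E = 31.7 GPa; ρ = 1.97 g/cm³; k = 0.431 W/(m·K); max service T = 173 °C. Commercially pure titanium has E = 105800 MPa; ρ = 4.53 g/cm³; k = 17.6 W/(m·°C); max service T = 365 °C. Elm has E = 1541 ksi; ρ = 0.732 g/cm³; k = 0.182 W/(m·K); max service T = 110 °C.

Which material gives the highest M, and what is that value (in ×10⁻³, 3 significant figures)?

Screen on constraints: k ≥ 0.222 W/(m·K); max service T ≥ 142 °C. Survivors: silicon carbide, GFRP laminate, commercially pure titanium.
Putting every candidate on a common basis:
  silicon carbide: E = 424.4 GPa, ρ = 3160 kg/m³
  GFRP laminate: E = 31.70 GPa, ρ = 1970 kg/m³
  commercially pure titanium: E = 105.8 GPa, ρ = 4530 kg/m³
  silicon carbide: M = 2.38×10⁻³
  GFRP laminate: M = 1.61×10⁻³
  commercially pure titanium: M = 1.04×10⁻³
Silicon carbide has the largest M.

silicon carbide, M = 2.38×10⁻³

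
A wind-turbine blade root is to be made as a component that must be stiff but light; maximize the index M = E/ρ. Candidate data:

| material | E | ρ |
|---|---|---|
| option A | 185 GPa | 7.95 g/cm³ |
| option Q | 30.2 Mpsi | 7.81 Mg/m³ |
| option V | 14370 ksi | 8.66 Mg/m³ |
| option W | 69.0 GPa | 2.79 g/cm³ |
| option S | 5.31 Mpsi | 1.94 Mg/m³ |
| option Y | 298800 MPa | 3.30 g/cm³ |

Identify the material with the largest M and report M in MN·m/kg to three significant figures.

option Y, M = 90.5 MN·m/kg

In SI units:
  option A: E = 185.0 GPa, ρ = 7950 kg/m³
  option Q: E = 208.2 GPa, ρ = 7810 kg/m³
  option V: E = 99.08 GPa, ρ = 8660 kg/m³
  option W: E = 69.00 GPa, ρ = 2790 kg/m³
  option S: E = 36.61 GPa, ρ = 1940 kg/m³
  option Y: E = 298.8 GPa, ρ = 3300 kg/m³
  option Y: M = 90.5 MN·m/kg
  option Q: M = 26.7 MN·m/kg
  option W: M = 24.7 MN·m/kg
  option A: M = 23.3 MN·m/kg
  option S: M = 18.9 MN·m/kg
  option V: M = 11.4 MN·m/kg
Option Y ranks first.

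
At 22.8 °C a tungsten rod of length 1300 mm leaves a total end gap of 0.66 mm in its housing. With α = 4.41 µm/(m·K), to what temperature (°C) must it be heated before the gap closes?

138 °C

α·L₀·ΔT = 0.66 mm ⇒ ΔT = 0.66 / (4.41×10⁻⁶ × 1300.0) = 115.1 K.
T = 22.8 + 115.1 = 137.9 °C.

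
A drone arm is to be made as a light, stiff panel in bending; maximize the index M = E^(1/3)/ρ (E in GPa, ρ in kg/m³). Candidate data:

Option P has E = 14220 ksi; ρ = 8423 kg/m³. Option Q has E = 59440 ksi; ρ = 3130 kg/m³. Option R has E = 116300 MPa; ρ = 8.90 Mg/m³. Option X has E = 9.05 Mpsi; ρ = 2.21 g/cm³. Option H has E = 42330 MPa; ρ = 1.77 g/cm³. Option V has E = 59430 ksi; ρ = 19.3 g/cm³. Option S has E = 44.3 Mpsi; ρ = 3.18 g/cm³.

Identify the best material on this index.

option Q

In SI units:
  option P: E = 98.04 GPa, ρ = 8423 kg/m³
  option Q: E = 409.8 GPa, ρ = 3130 kg/m³
  option R: E = 116.3 GPa, ρ = 8900 kg/m³
  option X: E = 62.40 GPa, ρ = 2210 kg/m³
  option H: E = 42.33 GPa, ρ = 1770 kg/m³
  option V: E = 409.8 GPa, ρ = 19300 kg/m³
  option S: E = 305.4 GPa, ρ = 3180 kg/m³
  option Q: M = 2.37×10⁻³
  option S: M = 2.12×10⁻³
  option H: M = 1.97×10⁻³
  option X: M = 1.79×10⁻³
  option R: M = 0.548×10⁻³
  option P: M = 0.547×10⁻³
  option V: M = 0.385×10⁻³
The maximum is for option Q.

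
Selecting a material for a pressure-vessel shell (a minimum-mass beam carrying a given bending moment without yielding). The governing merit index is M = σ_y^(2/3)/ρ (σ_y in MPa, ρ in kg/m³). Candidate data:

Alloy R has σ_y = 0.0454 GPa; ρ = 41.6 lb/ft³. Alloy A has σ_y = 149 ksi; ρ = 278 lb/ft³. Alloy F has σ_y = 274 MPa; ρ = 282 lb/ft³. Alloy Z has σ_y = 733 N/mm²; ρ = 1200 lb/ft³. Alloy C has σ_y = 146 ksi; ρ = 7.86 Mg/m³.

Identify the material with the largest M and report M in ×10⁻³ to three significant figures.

After converting to SI:
  alloy R: σ_y = 45.40 MPa, ρ = 666.4 kg/m³
  alloy A: σ_y = 1027 MPa, ρ = 4453 kg/m³
  alloy F: σ_y = 274.0 MPa, ρ = 4517 kg/m³
  alloy Z: σ_y = 733.0 MPa, ρ = 19220 kg/m³
  alloy C: σ_y = 1007 MPa, ρ = 7860 kg/m³
  alloy A: M = 22.9×10⁻³
  alloy R: M = 19.1×10⁻³
  alloy C: M = 12.8×10⁻³
  alloy F: M = 9.34×10⁻³
  alloy Z: M = 4.23×10⁻³
The maximum is for alloy A.

alloy A, M = 22.9×10⁻³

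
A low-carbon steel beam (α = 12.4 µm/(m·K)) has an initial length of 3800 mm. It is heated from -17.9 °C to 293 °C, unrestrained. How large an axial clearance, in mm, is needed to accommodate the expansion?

ΔT = 293 − (-17.9) = 310.9 K.
ΔL = α·L₀·ΔT = 12.4×10⁻⁶ × 3800 mm × 310.9 K = 14.6 mm.

14.6 mm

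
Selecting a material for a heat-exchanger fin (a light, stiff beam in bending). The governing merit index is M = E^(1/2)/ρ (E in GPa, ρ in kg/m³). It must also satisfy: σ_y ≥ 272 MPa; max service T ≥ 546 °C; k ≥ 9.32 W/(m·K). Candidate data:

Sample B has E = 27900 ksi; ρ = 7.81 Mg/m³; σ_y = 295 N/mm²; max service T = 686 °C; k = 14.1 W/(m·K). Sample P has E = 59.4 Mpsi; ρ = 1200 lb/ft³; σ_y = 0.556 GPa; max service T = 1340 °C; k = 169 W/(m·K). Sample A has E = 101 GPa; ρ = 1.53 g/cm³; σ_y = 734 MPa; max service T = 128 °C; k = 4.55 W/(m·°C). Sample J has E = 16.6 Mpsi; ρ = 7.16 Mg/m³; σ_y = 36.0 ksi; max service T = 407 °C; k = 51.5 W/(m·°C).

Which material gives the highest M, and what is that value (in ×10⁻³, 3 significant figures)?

Screen on constraints: σ_y ≥ 272 MPa; max service T ≥ 546 °C; k ≥ 9.32 W/(m·K). Survivors: sample B, sample P.
After converting to SI:
  sample B: E = 192.4 GPa, ρ = 7810 kg/m³
  sample P: E = 409.5 GPa, ρ = 19220 kg/m³
  sample B: M = 1.78×10⁻³
  sample P: M = 1.05×10⁻³
Sample B ranks first.

sample B, M = 1.78×10⁻³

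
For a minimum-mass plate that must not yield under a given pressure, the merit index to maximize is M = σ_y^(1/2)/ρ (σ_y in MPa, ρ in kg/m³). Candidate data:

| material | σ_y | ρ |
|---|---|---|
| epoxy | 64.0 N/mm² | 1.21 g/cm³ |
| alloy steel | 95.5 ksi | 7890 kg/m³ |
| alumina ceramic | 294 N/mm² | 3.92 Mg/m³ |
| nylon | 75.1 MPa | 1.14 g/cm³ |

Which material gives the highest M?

Putting every candidate on a common basis:
  epoxy: σ_y = 64.00 MPa, ρ = 1210 kg/m³
  alloy steel: σ_y = 658.4 MPa, ρ = 7890 kg/m³
  alumina ceramic: σ_y = 294.0 MPa, ρ = 3920 kg/m³
  nylon: σ_y = 75.10 MPa, ρ = 1140 kg/m³
  nylon: M = 7.60×10⁻³
  epoxy: M = 6.61×10⁻³
  alumina ceramic: M = 4.37×10⁻³
  alloy steel: M = 3.25×10⁻³
Nylon ranks first.

nylon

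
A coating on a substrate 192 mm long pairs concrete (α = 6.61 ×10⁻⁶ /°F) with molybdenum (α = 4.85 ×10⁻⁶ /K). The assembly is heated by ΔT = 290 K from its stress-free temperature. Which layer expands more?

concrete: α = 6.61×10⁻⁶/°F × 9/5 = 11.9×10⁻⁶/K.
α(concrete) = 11.9×10⁻⁶/K vs α(molybdenum) = 4.85×10⁻⁶/K.
Higher α expands more for the same ΔT: concrete.

concrete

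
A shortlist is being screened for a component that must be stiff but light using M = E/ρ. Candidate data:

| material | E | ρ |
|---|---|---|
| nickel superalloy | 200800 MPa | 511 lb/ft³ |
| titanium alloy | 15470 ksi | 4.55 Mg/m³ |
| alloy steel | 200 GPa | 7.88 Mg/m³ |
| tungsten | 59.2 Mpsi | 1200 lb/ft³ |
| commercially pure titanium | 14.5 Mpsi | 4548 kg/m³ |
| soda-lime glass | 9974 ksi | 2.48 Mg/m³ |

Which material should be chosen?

soda-lime glass

After converting to SI:
  nickel superalloy: E = 200.8 GPa, ρ = 8185 kg/m³
  titanium alloy: E = 106.7 GPa, ρ = 4550 kg/m³
  alloy steel: E = 200.0 GPa, ρ = 7880 kg/m³
  tungsten: E = 408.2 GPa, ρ = 19220 kg/m³
  commercially pure titanium: E = 99.97 GPa, ρ = 4548 kg/m³
  soda-lime glass: E = 68.77 GPa, ρ = 2480 kg/m³
  soda-lime glass: M = 27.7 MN·m/kg
  alloy steel: M = 25.4 MN·m/kg
  nickel superalloy: M = 24.5 MN·m/kg
  titanium alloy: M = 23.4 MN·m/kg
  commercially pure titanium: M = 22.0 MN·m/kg
  tungsten: M = 21.2 MN·m/kg
The maximum is for soda-lime glass.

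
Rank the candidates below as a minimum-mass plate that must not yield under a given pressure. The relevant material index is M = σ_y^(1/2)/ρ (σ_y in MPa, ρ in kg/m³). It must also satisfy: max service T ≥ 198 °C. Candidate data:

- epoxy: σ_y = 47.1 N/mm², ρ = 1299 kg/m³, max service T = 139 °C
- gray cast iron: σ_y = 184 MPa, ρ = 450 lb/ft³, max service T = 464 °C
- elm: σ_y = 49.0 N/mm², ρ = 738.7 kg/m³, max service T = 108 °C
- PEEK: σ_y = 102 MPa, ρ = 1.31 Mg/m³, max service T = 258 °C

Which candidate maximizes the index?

Screen on constraints: max service T ≥ 198 °C. Survivors: gray cast iron, PEEK.
Putting every candidate on a common basis:
  gray cast iron: σ_y = 184.0 MPa, ρ = 7208 kg/m³
  PEEK: σ_y = 102.0 MPa, ρ = 1310 kg/m³
  PEEK: M = 7.71×10⁻³
  gray cast iron: M = 1.88×10⁻³
Highest index: PEEK.

PEEK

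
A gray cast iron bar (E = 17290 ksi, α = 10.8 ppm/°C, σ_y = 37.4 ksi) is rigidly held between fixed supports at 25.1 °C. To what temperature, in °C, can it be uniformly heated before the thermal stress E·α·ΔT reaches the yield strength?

E = 17290 ksi = 119.2 GPa.
σ_y = 37.4 ksi = 257.9 MPa.
E·α·ΔT = 257.9 MPa ⇒ ΔT = 257.9 / (119.2×10³ × 10.8×10⁻⁶) = 200.3 K.
T = 25.1 + 200.3 = 225.4 °C.

225 °C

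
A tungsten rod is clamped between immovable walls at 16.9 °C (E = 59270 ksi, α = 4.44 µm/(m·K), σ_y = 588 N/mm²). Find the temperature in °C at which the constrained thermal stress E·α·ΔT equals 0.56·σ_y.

E = 59270 ksi = 408.7 GPa.
σ_y = 588 N/mm² = 588.0 MPa.
E·α·ΔT = 329.3 MPa ⇒ ΔT = 329.3 / (408.7×10³ × 4.44×10⁻⁶) = 181.5 K.
T = 16.9 + 181.5 = 198.4 °C.

198 °C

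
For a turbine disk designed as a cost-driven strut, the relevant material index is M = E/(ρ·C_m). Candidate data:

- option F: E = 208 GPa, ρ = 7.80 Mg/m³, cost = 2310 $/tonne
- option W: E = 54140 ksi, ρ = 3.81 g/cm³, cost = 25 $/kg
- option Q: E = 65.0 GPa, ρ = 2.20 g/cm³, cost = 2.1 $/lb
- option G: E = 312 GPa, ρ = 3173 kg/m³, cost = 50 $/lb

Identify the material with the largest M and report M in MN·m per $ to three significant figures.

Putting every candidate on a common basis:
  option F: E = 208.0 GPa, ρ = 7800 kg/m³, cost = 2.310 $/kg
  option W: E = 373.3 GPa, ρ = 3810 kg/m³, cost = 25.00 $/kg
  option Q: E = 65.00 GPa, ρ = 2200 kg/m³, cost = 4.630 $/kg
  option G: E = 312.0 GPa, ρ = 3173 kg/m³, cost = 110.2 $/kg
  option F: M = 11.5 MN·m per $
  option Q: M = 6.38 MN·m per $
  option W: M = 3.92 MN·m per $
  option G: M = 0.892 MN·m per $
The maximum is for option F.

option F, M = 11.5 MN·m per $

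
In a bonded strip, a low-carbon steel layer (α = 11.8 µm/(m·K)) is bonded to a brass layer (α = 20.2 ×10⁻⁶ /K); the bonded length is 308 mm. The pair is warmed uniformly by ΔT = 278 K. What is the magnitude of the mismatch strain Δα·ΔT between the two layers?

Δα = |11.8 − 20.2|×10⁻⁶/K = 8.40×10⁻⁶/K.
Mismatch strain = Δα·ΔT = 8.40×10⁻⁶ × 278.0 = 2.34×10⁻³.

2.34×10⁻³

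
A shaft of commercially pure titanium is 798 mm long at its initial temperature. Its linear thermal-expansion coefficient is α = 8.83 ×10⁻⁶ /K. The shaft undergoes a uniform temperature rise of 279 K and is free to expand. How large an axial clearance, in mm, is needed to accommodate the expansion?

1.97 mm

ΔL = α·L₀·ΔT = 8.83×10⁻⁶ × 798 mm × 279.0 K = 1.97 mm.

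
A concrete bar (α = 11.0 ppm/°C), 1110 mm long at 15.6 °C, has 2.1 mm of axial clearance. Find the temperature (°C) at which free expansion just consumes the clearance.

α·L₀·ΔT = 2.1 mm ⇒ ΔT = 2.1 / (11.0×10⁻⁶ × 1110.0) = 172.0 K.
T = 15.6 + 172.0 = 187.6 °C.

188 °C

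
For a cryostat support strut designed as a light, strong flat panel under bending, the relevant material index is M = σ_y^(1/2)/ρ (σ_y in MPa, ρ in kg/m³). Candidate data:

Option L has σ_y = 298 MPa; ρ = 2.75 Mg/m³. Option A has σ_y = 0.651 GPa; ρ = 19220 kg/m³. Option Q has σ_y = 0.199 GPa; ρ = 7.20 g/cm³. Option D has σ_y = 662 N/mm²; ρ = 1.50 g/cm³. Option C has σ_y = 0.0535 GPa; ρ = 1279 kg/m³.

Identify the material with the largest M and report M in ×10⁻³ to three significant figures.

option D, M = 17.2×10⁻³

Putting every candidate on a common basis:
  option L: σ_y = 298.0 MPa, ρ = 2750 kg/m³
  option A: σ_y = 651.0 MPa, ρ = 19220 kg/m³
  option Q: σ_y = 199.0 MPa, ρ = 7200 kg/m³
  option D: σ_y = 662.0 MPa, ρ = 1500 kg/m³
  option C: σ_y = 53.50 MPa, ρ = 1279 kg/m³
  option D: M = 17.2×10⁻³
  option L: M = 6.28×10⁻³
  option C: M = 5.72×10⁻³
  option Q: M = 1.96×10⁻³
  option A: M = 1.33×10⁻³
Option D ranks first.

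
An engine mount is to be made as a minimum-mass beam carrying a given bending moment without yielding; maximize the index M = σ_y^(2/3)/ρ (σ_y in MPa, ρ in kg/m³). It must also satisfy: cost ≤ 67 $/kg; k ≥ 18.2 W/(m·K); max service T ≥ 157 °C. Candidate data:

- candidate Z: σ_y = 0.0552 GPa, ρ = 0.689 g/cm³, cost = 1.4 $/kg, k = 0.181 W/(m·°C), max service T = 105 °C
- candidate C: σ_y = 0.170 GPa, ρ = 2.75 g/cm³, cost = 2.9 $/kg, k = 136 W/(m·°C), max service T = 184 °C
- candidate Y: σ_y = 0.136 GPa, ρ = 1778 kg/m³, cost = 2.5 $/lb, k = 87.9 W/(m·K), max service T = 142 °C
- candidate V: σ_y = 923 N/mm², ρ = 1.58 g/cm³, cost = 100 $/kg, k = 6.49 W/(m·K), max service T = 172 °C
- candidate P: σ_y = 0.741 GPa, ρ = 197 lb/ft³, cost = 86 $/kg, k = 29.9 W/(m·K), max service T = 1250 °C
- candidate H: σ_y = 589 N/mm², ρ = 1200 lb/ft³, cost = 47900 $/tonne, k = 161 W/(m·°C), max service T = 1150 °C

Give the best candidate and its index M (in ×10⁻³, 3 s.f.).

candidate C, M = 11.2×10⁻³

Screen on constraints: cost ≤ 67 $/kg; k ≥ 18.2 W/(m·K); max service T ≥ 157 °C. Survivors: candidate C, candidate H.
Convert each candidate to consistent units, then evaluate M:
  candidate C: σ_y = 170.0 MPa, ρ = 2750 kg/m³
  candidate H: σ_y = 589.0 MPa, ρ = 19220 kg/m³
  candidate C: M = 11.2×10⁻³
  candidate H: M = 3.66×10⁻³
Candidate C ranks first.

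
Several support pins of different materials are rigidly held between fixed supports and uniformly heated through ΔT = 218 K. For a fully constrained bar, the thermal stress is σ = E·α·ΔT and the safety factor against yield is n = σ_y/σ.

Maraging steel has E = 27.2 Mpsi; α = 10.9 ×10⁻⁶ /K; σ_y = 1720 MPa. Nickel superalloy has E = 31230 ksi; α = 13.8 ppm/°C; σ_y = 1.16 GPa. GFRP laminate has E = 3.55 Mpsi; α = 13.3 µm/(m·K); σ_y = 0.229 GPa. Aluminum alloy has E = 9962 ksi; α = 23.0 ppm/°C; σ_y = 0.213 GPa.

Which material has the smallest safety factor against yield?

Per material, after unit conversion:
  maraging steel: E = 187.5, α = 10.9, σ_y = 1720 → σ = 446 MPa, n = 3.86
  nickel superalloy: E = 215.3, α = 13.8, σ_y = 1160 → σ = 648 MPa, n = 1.79
  GFRP laminate: E = 24.48, α = 13.3, σ_y = 229.0 → σ = 71.0 MPa, n = 3.23
  aluminum alloy: E = 68.69, α = 23.0, σ_y = 213.0 → σ = 344 MPa, n = 0.618
Aluminum alloy has the lowest safety factor, n = 0.618.

aluminum alloy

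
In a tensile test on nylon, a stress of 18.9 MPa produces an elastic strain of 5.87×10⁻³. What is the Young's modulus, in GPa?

E = σ/ε = 18.9 MPa / 5.87×10⁻³ = 3220 MPa = 3.22 GPa.

3.22 GPa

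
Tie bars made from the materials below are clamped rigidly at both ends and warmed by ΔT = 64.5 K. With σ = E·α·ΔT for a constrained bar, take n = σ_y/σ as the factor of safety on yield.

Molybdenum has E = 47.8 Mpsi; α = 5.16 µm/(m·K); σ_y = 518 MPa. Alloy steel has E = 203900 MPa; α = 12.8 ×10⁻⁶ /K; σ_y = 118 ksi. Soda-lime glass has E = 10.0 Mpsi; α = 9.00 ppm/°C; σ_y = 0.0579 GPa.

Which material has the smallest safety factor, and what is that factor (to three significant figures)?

soda-lime glass, n = 1.45

In consistent units (E in GPa, α in ×10⁻⁶/K, σ_y in MPa):
  molybdenum: E = 329.6, α = 5.16, σ_y = 518.0 → σ = 110 MPa, n = 4.72
  alloy steel: E = 203.9, α = 12.8, σ_y = 813.6 → σ = 168 MPa, n = 4.83
  soda-lime glass: E = 68.95, α = 9.00, σ_y = 57.90 → σ = 40.0 MPa, n = 1.45
The minimum is soda-lime glass at n = 1.45.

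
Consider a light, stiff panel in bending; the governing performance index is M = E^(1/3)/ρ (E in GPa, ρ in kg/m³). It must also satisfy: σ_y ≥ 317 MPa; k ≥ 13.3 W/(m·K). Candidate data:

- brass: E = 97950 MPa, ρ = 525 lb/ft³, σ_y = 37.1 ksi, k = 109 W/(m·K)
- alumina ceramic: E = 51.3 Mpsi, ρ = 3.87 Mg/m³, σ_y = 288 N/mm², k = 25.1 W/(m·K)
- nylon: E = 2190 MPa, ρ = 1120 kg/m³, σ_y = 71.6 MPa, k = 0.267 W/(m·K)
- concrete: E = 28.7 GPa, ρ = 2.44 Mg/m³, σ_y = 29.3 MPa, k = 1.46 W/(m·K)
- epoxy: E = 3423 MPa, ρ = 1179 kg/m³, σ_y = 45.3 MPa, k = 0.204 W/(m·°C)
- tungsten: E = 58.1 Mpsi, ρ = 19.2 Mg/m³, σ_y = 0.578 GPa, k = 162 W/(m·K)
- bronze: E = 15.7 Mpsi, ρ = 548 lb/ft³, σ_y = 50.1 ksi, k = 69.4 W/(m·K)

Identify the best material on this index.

Screen on constraints: σ_y ≥ 317 MPa; k ≥ 13.3 W/(m·K). Survivors: tungsten, bronze.
Convert each candidate to consistent units, then evaluate M:
  tungsten: E = 400.6 GPa, ρ = 19200 kg/m³
  bronze: E = 108.2 GPa, ρ = 8778 kg/m³
  bronze: M = 0.543×10⁻³
  tungsten: M = 0.384×10⁻³
Bronze ranks first.

bronze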